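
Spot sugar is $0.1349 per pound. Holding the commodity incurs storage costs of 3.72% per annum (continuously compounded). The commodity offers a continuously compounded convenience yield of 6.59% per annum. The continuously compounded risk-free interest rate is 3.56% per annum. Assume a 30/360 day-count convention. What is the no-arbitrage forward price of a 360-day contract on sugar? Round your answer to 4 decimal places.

$0.1358 per pound

Net carry = r + u − y = 0.0356 + 0.0372 − 0.0659 = 0.0069
F = S·e^((r+u−y)T) = 0.1349 · e^(0.0069 × 360/360) = 0.1349 · e^0.006900
= 0.1349 × 1.006924 = $0.1358 per pound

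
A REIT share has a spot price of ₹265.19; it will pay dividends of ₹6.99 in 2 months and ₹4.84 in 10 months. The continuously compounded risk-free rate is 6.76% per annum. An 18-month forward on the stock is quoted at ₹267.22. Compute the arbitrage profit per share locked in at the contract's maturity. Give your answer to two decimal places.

₹13.56 per share

PV(dividends) I = 6.99·e^(−0.0676·2/12) + 4.84·e^(−0.0676·10/12) = 11.4866
Fair forward F* = (S − I)·e^(rT) = (265.19 − 11.4866)·e^0.101400 = 253.7034 × 1.106719 = 280.7784
Market ₹267.22 < fair 280.7784: forward underpriced → reverse cash-and-carry (short the stock, invest proceeds at r, pay the dividends, go long the forward).
Profit at T = |F_mkt − F*| = |267.22 − 280.7784| = ₹13.56 per share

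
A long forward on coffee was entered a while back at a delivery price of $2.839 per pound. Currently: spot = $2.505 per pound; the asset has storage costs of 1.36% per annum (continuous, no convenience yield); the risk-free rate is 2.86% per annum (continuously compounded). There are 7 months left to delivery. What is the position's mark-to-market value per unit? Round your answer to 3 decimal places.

Current fair forward for the remaining 7 months: F = S·e^((r + u)·T), (r + u) = 0.0286 + 0.0136 = 0.0422
F = 2.505 · e^(0.0422 × 7/12) = 2.505 × 1.024922 = 2.5674
Value of long forward = (F − K)·e^(−rT) = (2.5674 − 2.839) · e^(−0.0286·7/12)
= -0.2716 × 0.983455 = -0.267

-$0.267 per pound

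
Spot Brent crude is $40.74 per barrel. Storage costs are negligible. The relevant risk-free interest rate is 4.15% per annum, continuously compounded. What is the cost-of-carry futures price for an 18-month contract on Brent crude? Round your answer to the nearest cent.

$43.36 per barrel

F = S·e^(rT) = 40.74 · e^(0.0415 × 18/12) = 40.74 · e^0.062250
= 40.74 × 1.064228 = $43.36 per barrel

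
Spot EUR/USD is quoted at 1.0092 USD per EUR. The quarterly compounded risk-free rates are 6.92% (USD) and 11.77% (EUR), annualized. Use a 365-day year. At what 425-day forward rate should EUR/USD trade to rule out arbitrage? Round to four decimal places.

By covered interest parity, F = S · (1+r_USD/4)^(4T) / (1+r_EUR/4)^(4T)
= 1.0092 × 1.083164 / 1.144617 = 1.0092 × 0.946311
F = 0.9550 USD per EUR

0.9550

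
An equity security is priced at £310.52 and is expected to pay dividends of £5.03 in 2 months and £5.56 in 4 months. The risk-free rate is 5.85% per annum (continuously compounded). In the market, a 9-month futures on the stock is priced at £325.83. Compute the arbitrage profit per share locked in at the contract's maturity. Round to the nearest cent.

£12.28 per share

PV(dividends) I = 5.03·e^(−0.0585·2/12) + 5.56·e^(−0.0585·4/12) = 10.4338
Fair futures F* = (S − I)·e^(rT) = (310.52 − 10.4338)·e^0.043875 = 300.0862 × 1.044852 = 313.5457
Market £325.83 > fair 313.5457: forward overpriced → cash-and-carry (borrow at r, buy the stock and collect the dividends, short the forward).
Profit at T = |F_mkt − F*| = |325.83 − 313.5457| = £12.28 per share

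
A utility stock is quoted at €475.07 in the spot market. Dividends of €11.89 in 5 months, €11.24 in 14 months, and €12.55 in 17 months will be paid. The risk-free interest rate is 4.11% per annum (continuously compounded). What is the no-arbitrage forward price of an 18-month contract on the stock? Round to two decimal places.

PV(dividends) I = 11.89·e^(−0.0411·5/12) + 11.24·e^(−0.0411·14/12) + 12.55·e^(−0.0411·17/12)
I = 11.6881 + 10.7138 + 11.8401 = 34.2420
F = (S − I)·e^(rT) = (475.07 − 34.2420) · e^(0.0411·18/12)
= 440.8280 · e^0.061650 = 440.8280 × 1.063590 = €468.86

€468.86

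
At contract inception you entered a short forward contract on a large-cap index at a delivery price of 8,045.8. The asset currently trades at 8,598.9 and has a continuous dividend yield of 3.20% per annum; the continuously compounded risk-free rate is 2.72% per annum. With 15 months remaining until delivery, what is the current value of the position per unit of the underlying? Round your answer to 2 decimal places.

-484.89

Current fair forward for the remaining 15 months: F = S·e^((r − q)·T), (r − q) = 0.0272 − 0.0320 = -0.0048
F = 8598.9 · e^(-0.0048 × 15/12) = 8598.9 × 0.99401796 = 8547.4610
Value of long forward = (F − K)·e^(−rT) = (8547.4610 − 8045.8) · e^(−0.0272·15/12)
= 501.6610 × 0.96657150 = 484.89
Short position value = −(long value) = -484.89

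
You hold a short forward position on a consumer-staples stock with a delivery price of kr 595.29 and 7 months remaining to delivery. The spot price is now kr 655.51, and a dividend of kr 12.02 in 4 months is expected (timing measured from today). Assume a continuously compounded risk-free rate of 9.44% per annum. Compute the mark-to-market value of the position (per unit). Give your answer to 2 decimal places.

PV(remaining dividends) I = 12.02·e^(−0.0944·4/12) = 11.6477
Current forward F = (S − I)·e^(rT) = (655.51 − 11.6477)·e^(0.0944·7/12) = 643.8623 × 1.056611 = 680.3120
Value (long) = (F − K)·e^(−rT) = (680.3120 − 595.29) × 0.946422 = 80.4667
Short position value = −(long value) = -kr 80.47

-kr 80.47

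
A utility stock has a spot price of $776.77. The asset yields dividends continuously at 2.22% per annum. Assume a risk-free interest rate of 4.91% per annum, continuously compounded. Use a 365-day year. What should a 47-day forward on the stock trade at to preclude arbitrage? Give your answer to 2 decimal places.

F = S·e^((r − q)T) = 776.77 · e^((0.0491 − 0.0222) × 47/365)
= 776.77 · e^0.003464 = 776.77 × 1.003470
F = $779.47

$779.47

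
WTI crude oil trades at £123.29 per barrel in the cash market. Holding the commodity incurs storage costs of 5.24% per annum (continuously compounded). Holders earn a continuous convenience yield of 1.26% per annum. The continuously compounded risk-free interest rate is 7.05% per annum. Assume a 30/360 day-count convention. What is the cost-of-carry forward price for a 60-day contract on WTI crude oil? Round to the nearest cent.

£125.58 per barrel

Net carry = r + u − y = 0.0705 + 0.0524 − 0.0126 = 0.1103
F = S·e^((r+u−y)T) = 123.29 · e^(0.1103 × 60/360) = 123.29 · e^0.018383
= 123.29 × 1.018553 = £125.58 per barrel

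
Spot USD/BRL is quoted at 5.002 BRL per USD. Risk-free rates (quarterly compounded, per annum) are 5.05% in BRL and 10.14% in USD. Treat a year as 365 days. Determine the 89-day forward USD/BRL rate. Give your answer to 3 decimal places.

By covered interest parity, F = S · (1+r_BRL/4)^(4T) / (1+r_USD/4)^(4T)
= 5.002 × 1.012312 / 1.024717 = 5.002 × 0.987894
F = 4.941 BRL per USD

4.941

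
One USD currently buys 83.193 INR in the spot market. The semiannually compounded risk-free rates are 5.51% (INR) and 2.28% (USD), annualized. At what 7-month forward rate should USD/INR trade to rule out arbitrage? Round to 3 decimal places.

By covered interest parity, F = S · (1+r_INR/2)^(2T) / (1+r_USD/2)^(2T)
= 83.193 × 1.032215 / 1.013313 = 83.193 × 1.018654
F = 84.745 INR per USD

84.745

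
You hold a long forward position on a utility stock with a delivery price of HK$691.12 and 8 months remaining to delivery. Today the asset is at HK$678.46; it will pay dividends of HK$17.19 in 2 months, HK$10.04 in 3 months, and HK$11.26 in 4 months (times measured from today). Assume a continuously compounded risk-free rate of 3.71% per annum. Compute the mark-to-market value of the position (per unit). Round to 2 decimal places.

-HK$33.93

PV(remaining dividends) I = 17.19·e^(−0.0371·2/12) + 10.04·e^(−0.0371·3/12) + 11.26·e^(−0.0371·4/12) = 38.1530
Current forward F = (S − I)·e^(rT) = (678.46 − 38.1530)·e^(0.0371·8/12) = 640.3070 × 1.025042 = 656.3416
Value (long) = (F − K)·e^(−rT) = (656.3416 − 691.12) × 0.975570 = -33.9288
Value = -HK$33.93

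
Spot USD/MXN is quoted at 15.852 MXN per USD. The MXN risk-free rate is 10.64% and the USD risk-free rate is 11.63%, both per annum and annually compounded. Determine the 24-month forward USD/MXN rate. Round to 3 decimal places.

15.572

By covered interest parity, F = S · (1+r_MXN)^T / (1+r_USD)^T
= 15.852 × 1.224121 / 1.246126 = 15.852 × 0.982341
F = 15.572 MXN per USD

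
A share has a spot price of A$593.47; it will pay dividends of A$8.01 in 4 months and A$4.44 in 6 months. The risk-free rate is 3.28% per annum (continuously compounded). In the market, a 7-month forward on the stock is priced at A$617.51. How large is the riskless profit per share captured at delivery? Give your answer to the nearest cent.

A$25.10 per share

PV(dividends) I = 8.01·e^(−0.0328·4/12) + 4.44·e^(−0.0328·6/12) = 12.2907
Fair forward F* = (S − I)·e^(rT) = (593.47 − 12.2907)·e^0.019133 = 581.1793 × 1.019317 = 592.4059
Market A$617.51 > fair 592.4059: forward overpriced → cash-and-carry (borrow at r, buy the stock and collect the dividends, short the forward).
Profit at T = |F_mkt − F*| = |617.51 − 592.4059| = A$25.10 per share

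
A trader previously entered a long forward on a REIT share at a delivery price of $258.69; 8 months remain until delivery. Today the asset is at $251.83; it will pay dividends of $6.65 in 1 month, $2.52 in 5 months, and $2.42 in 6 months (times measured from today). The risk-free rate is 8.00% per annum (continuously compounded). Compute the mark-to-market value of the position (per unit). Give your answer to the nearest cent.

-$4.79

PV(remaining dividends) I = 6.65·e^(−0.0800·1/12) + 2.52·e^(−0.0800·5/12) + 2.42·e^(−0.0800·6/12) = 11.3683
Current forward F = (S − I)·e^(rT) = (251.83 − 11.3683)·e^(0.0800·8/12) = 240.4617 × 1.054781 = 253.6344
Value (long) = (F − K)·e^(−rT) = (253.6344 − 258.69) × 0.948064 = -4.7930
Value = -$4.79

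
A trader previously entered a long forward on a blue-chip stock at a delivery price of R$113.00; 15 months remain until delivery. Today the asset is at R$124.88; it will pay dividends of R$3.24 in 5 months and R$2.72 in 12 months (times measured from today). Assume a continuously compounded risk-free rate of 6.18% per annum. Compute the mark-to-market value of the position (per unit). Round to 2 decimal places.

PV(remaining dividends) I = 3.24·e^(−0.0618·5/12) + 2.72·e^(−0.0618·12/12) = 5.7146
Current forward F = (S − I)·e^(rT) = (124.88 − 5.7146)·e^(0.0618·15/12) = 119.1654 × 1.080312 = 128.7358
Value (long) = (F − K)·e^(−rT) = (128.7358 − 113.00) × 0.925658 = 14.5660
Value = R$14.57

R$14.57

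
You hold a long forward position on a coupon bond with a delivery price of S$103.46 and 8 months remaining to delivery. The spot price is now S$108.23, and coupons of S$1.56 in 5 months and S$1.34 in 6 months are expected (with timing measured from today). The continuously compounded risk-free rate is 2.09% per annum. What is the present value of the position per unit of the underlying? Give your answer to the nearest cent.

PV(remaining coupons) I = 1.56·e^(−0.0209·5/12) + 1.34·e^(−0.0209·6/12) = 2.8725
Current forward F = (S − I)·e^(rT) = (108.23 − 2.8725)·e^(0.0209·8/12) = 105.3575 × 1.014031 = 106.8358
Value (long) = (F − K)·e^(−rT) = (106.8358 − 103.46) × 0.986163 = 3.3291
Value = S$3.33

S$3.33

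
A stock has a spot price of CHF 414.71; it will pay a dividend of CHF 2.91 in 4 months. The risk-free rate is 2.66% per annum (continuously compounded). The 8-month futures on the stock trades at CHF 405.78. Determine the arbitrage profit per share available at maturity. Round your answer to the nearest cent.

CHF 13.41 per share

PV(dividends) I = 2.91·e^(−0.0266·4/12) = 2.8843
Fair futures F* = (S − I)·e^(rT) = (414.71 − 2.8843)·e^0.017733 = 411.8257 × 1.017891 = 419.1937
Market CHF 405.78 < fair 419.1937: forward underpriced → reverse cash-and-carry (short the stock, invest proceeds at r, pay the dividends, go long the forward).
Profit at T = |F_mkt − F*| = |405.78 − 419.1937| = CHF 13.41 per share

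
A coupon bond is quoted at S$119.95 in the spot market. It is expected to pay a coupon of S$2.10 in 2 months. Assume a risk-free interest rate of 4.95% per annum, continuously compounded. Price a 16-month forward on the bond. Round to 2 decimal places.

PV(coupons) I = 2.10·e^(−0.0495·2/12)
I = 2.0827
F = (S − I)·e^(rT) = (119.95 − 2.0827) · e^(0.0495·16/12)
= 117.8673 · e^0.066000 = 117.8673 × 1.068227 = S$125.91

S$125.91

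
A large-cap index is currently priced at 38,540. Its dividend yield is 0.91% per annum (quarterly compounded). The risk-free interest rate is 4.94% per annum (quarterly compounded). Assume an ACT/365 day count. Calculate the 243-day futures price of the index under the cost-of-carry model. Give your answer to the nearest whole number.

F = S · (1+r/4)^(4T) / (1+q/4)^(4T)
= 38540 × 1.033227 / 1.006070 = 38540 × 1.026993
F = 39,580

39,580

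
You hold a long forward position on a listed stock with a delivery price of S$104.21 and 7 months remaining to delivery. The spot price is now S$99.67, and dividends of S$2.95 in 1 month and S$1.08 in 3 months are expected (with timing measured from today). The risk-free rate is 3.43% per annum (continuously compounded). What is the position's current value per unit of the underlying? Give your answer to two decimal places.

-S$6.49

PV(remaining dividends) I = 2.95·e^(−0.0343·1/12) + 1.08·e^(−0.0343·3/12) = 4.0124
Current forward F = (S − I)·e^(rT) = (99.67 − 4.0124)·e^(0.0343·7/12) = 95.6576 × 1.020210 = 97.5908
Value (long) = (F − K)·e^(−rT) = (97.5908 − 104.21) × 0.980191 = -6.4881
Value = -S$6.49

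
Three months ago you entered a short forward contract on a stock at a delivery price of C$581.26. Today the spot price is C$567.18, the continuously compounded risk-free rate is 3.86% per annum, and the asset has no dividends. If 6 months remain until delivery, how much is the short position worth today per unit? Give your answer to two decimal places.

C$2.97

Current fair forward for the remaining 6 months: F = S·e^(r·T), r = 0.0386
F = 567.18 · e^(0.0386 × 6/12) = 567.18 × 1.019487 = 578.2326
Value of long forward = (F − K)·e^(−rT) = (578.2326 − 581.26) · e^(−0.0386·6/12)
= -3.0274 × 0.980885 = -2.97
Short position value = −(long value) = C$2.97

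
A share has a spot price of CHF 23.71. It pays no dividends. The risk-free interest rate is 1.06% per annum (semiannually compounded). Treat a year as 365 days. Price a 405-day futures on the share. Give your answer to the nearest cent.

CHF 23.99

F = S · (1+r/2)^(2T)
= 23.71 × 1.011800
F = CHF 23.99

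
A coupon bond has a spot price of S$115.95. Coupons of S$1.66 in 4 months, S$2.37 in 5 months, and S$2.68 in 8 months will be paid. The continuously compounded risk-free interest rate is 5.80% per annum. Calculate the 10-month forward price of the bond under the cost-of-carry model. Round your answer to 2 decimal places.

S$114.85

PV(coupons) I = 1.66·e^(−0.0580·4/12) + 2.37·e^(−0.0580·5/12) + 2.68·e^(−0.0580·8/12)
I = 1.6282 + 2.3134 + 2.5784 = 6.5200
F = (S − I)·e^(rT) = (115.95 − 6.5200) · e^(0.0580·10/12)
= 109.4300 · e^0.048333 = 109.4300 × 1.049520 = S$114.85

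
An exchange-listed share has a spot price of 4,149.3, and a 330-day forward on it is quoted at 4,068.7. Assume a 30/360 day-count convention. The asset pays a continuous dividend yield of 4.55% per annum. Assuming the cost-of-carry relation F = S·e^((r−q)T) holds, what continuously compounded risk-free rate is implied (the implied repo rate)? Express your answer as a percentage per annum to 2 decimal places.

From F = S·e^((r−q)T): (r − q) = ln(F/S)/T
ln(4068.7/4149.3) = ln(0.980575) = -0.019616
(r − q) = -0.019616 / (330/360) = -0.021399
r = ln(F/S)/T + q = -0.021399 + 0.0455 = 0.024101
r = 2.41%

2.41%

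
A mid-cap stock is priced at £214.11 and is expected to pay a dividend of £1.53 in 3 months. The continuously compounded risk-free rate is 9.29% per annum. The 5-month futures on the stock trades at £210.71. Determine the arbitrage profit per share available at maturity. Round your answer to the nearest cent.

PV(dividends) I = 1.53·e^(−0.0929·3/12) = 1.4949
Fair futures F* = (S − I)·e^(rT) = (214.11 − 1.4949)·e^0.038708 = 212.6151 × 1.039467 = 221.0064
Market £210.71 < fair 221.0064: forward underpriced → reverse cash-and-carry (short the stock, invest proceeds at r, pay the dividends, go long the forward).
Profit at T = |F_mkt − F*| = |210.71 − 221.0064| = £10.30 per share

£10.30 per share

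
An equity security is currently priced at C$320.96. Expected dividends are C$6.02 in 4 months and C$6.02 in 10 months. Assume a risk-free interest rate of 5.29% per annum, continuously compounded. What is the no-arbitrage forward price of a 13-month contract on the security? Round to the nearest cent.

C$327.53

PV(dividends) I = 6.02·e^(−0.0529·4/12) + 6.02·e^(−0.0529·10/12)
I = 5.9148 + 5.7604 = 11.6752
F = (S − I)·e^(rT) = (320.96 − 11.6752) · e^(0.0529·13/12)
= 309.2848 · e^0.057308 = 309.2848 × 1.058982 = C$327.53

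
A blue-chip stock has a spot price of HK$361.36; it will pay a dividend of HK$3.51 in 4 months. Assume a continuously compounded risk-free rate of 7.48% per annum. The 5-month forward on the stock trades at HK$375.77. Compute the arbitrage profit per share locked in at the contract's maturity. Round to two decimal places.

PV(dividends) I = 3.51·e^(−0.0748·4/12) = 3.4236
Fair forward F* = (S − I)·e^(rT) = (361.36 − 3.4236)·e^0.031167 = 357.9364 × 1.031658 = 369.2680
Market HK$375.77 > fair 369.2680: forward overpriced → cash-and-carry (borrow at r, buy the stock and collect the dividends, short the forward).
Profit at T = |F_mkt − F*| = |375.77 − 369.2680| = HK$6.50 per share

HK$6.50 per share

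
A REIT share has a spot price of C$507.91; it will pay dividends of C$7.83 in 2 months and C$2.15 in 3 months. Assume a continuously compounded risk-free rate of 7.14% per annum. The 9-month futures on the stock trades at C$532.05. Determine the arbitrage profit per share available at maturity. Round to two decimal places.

C$6.59 per share

PV(dividends) I = 7.83·e^(−0.0714·2/12) + 2.15·e^(−0.0714·3/12) = 9.8493
Fair futures F* = (S − I)·e^(rT) = (507.91 − 9.8493)·e^0.053550 = 498.0607 × 1.055010 = 525.4590
Market C$532.05 > fair 525.4590: forward overpriced → cash-and-carry (borrow at r, buy the stock and collect the dividends, short the forward).
Profit at T = |F_mkt − F*| = |532.05 − 525.4590| = C$6.59 per share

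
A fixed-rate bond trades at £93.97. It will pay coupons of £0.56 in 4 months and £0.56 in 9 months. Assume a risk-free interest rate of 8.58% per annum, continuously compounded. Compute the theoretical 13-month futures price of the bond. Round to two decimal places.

PV(coupons) I = 0.56·e^(−0.0858·4/12) + 0.56·e^(−0.0858·9/12)
I = 0.5442 + 0.5251 = 1.0693
F = (S − I)·e^(rT) = (93.97 − 1.0693) · e^(0.0858·13/12)
= 92.9007 · e^0.092950 = 92.9007 × 1.097407 = £101.95

£101.95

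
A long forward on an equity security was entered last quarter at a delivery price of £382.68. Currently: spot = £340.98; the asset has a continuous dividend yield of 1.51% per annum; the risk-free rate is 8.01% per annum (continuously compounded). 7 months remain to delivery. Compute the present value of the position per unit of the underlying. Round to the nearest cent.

-£27.22

Current fair forward for the remaining 7 months: F = S·e^((r − q)·T), (r − q) = 0.0801 − 0.0151 = 0.0650
F = 340.98 · e^(0.0650 × 7/12) = 340.98 × 1.038645 = 354.1572
Value of long forward = (F − K)·e^(−rT) = (354.1572 − 382.68) · e^(−0.0801·7/12)
= -28.5228 × 0.954350 = -27.22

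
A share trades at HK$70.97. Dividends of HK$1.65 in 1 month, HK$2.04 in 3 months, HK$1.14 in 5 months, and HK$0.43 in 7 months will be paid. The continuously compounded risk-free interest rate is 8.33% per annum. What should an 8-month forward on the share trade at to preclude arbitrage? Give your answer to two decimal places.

PV(dividends) I = 1.65·e^(−0.0833·1/12) + 2.04·e^(−0.0833·3/12) + 1.14·e^(−0.0833·5/12) + 0.43·e^(−0.0833·7/12)
I = 1.6386 + 1.9980 + 1.1011 + 0.4096 = 5.1473
F = (S − I)·e^(rT) = (70.97 − 5.1473) · e^(0.0833·8/12)
= 65.8227 · e^0.055533 = 65.8227 × 1.057104 = HK$69.58

HK$69.58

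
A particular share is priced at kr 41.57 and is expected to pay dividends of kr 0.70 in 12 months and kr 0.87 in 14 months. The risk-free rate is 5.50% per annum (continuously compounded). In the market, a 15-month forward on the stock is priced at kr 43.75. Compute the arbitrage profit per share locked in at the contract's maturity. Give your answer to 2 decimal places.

kr 0.81 per share

PV(dividends) I = 0.70·e^(−0.0550·12/12) + 0.87·e^(−0.0550·14/12) = 1.4785
Fair forward F* = (S − I)·e^(rT) = (41.57 − 1.4785)·e^0.068750 = 40.0915 × 1.071168 = 42.9447
Market kr 43.75 > fair 42.9447: forward overpriced → cash-and-carry (borrow at r, buy the stock and collect the dividends, short the forward).
Profit at T = |F_mkt − F*| = |43.75 − 42.9447| = kr 0.81 per share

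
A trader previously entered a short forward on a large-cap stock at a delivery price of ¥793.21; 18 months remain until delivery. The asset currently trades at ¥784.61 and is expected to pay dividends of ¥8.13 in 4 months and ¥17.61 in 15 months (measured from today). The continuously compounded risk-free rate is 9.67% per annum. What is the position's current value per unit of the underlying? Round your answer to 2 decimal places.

-¥75.02

PV(remaining dividends) I = 8.13·e^(−0.0967·4/12) + 17.61·e^(−0.0967·15/12) = 23.4771
Current forward F = (S − I)·e^(rT) = (784.61 − 23.4771)·e^(0.0967·18/12) = 761.1329 × 1.156097 = 879.9435
Value (long) = (F − K)·e^(−rT) = (879.9435 − 793.21) × 0.864979 = 75.0227
Short position value = −(long value) = -¥75.02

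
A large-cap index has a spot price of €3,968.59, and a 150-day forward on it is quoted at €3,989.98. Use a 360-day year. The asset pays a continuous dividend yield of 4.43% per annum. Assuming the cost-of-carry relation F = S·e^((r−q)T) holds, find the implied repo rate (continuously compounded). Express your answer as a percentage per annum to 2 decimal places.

5.72%

From F = S·e^((r−q)T): (r − q) = ln(F/S)/T
ln(3989.98/3968.59) = ln(1.005390) = 0.005376
(r − q) = 0.005376 / (150/360) = 0.012902
r = ln(F/S)/T + q = 0.012902 + 0.0443 = 0.057202
r = 5.72%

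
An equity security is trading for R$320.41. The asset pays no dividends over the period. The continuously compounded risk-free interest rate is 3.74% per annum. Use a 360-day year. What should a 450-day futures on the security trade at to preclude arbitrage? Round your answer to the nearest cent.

R$335.74

F = S·e^(rT) = 320.41 · e^(0.0374 × 450/360)
= 320.41 · e^0.046750 = 320.41 × 1.047860
F = R$335.74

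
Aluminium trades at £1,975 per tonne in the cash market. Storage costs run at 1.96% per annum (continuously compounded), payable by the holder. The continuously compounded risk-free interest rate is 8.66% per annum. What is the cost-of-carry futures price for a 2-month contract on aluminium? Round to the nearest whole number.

Net carry = r + u − y = 0.0866 + 0.0196 − 0.0000 = 0.1062
F = S·e^((r+u−y)T) = 1975 · e^(0.1062 × 2/12) = 1975 · e^0.017700
= 1975 × 1.017858 = £2,010 per tonne

£2,010 per tonne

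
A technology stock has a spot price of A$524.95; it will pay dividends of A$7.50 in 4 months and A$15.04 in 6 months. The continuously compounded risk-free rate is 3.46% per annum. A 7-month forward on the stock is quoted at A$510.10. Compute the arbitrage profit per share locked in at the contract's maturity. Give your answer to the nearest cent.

A$2.90 per share

PV(dividends) I = 7.50·e^(−0.0346·4/12) + 15.04·e^(−0.0346·6/12) = 22.1960
Fair forward F* = (S − I)·e^(rT) = (524.95 − 22.1960)·e^0.020183 = 502.7540 × 1.020388 = 513.0041
Market A$510.10 < fair 513.0041: forward underpriced → reverse cash-and-carry (short the stock, invest proceeds at r, pay the dividends, go long the forward).
Profit at T = |F_mkt − F*| = |510.10 − 513.0041| = A$2.90 per share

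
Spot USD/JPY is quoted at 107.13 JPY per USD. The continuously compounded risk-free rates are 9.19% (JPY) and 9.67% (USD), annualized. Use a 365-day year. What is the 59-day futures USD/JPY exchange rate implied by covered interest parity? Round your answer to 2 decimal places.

F = S·e^((r_JPY − r_USD)T) = 107.13 · e^((0.0919 − 0.0967) × 59/365)
= 107.13 · e^-0.000776 = 107.13 × 0.999224
F = 107.05 JPY per USD

107.05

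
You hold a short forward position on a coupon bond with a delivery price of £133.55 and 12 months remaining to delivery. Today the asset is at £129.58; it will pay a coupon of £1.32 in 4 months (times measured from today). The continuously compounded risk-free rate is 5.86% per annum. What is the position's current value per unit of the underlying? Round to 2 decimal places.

-£2.34

PV(remaining coupons) I = 1.32·e^(−0.0586·4/12) = 1.2945
Current forward F = (S − I)·e^(rT) = (129.58 − 1.2945)·e^(0.0586·12/12) = 128.2855 × 1.060351 = 136.0277
Value (long) = (F − K)·e^(−rT) = (136.0277 − 133.55) × 0.943084 = 2.3367
Short position value = −(long value) = -£2.34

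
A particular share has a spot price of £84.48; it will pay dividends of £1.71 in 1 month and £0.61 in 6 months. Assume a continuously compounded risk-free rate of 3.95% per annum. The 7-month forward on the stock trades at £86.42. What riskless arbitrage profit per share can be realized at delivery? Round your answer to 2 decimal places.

£2.33 per share

PV(dividends) I = 1.71·e^(−0.0395·1/12) + 0.61·e^(−0.0395·6/12) = 2.3025
Fair forward F* = (S − I)·e^(rT) = (84.48 − 2.3025)·e^0.023042 = 82.1775 × 1.023310 = 84.0931
Market £86.42 > fair 84.0931: forward overpriced → cash-and-carry (borrow at r, buy the stock and collect the dividends, short the forward).
Profit at T = |F_mkt − F*| = |86.42 − 84.0931| = £2.33 per share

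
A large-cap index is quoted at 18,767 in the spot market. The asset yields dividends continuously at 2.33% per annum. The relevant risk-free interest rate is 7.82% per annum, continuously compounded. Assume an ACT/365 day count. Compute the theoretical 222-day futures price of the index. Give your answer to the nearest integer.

F = S·e^((r − q)T) = 18767 · e^((0.0782 − 0.0233) × 222/365)
= 18767 · e^0.033391 = 18767 × 1.033955
F = 19,404

19,404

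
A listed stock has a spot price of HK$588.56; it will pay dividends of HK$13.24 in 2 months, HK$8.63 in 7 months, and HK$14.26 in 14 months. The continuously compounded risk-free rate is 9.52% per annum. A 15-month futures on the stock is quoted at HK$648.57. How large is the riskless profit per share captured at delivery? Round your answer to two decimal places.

PV(dividends) I = 13.24·e^(−0.0952·2/12) + 8.63·e^(−0.0952·7/12) + 14.26·e^(−0.0952·14/12) = 33.9564
Fair futures F* = (S − I)·e^(rT) = (588.56 − 33.9564)·e^0.119000 = 554.6036 × 1.126370 = 624.6889
Market HK$648.57 > fair 624.6889: forward overpriced → cash-and-carry (borrow at r, buy the stock and collect the dividends, short the forward).
Profit at T = |F_mkt − F*| = |648.57 − 624.6889| = HK$23.88 per share

HK$23.88 per share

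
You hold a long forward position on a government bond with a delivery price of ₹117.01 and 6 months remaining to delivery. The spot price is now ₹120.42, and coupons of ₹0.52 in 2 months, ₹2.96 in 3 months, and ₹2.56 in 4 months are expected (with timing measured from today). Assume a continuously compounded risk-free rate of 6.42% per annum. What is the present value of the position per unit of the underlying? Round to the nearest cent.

PV(remaining coupons) I = 0.52·e^(−0.0642·2/12) + 2.96·e^(−0.0642·3/12) + 2.56·e^(−0.0642·4/12) = 5.9331
Current forward F = (S − I)·e^(rT) = (120.42 − 5.9331)·e^(0.0642·6/12) = 114.4869 × 1.032621 = 118.2216
Value (long) = (F − K)·e^(−rT) = (118.2216 − 117.01) × 0.968410 = 1.1733
Value = ₹1.17

₹1.17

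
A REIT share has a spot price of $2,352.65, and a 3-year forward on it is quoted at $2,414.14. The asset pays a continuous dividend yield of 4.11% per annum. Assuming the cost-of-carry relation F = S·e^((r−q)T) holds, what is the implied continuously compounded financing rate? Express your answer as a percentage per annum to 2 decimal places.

4.97%

From F = S·e^((r−q)T): (r − q) = ln(F/S)/T
ln(2414.14/2352.65) = ln(1.026136) = 0.025800
(r − q) = 0.025800 / (3) = 0.008600
r = ln(F/S)/T + q = 0.008600 + 0.0411 = 0.049700
r = 4.97%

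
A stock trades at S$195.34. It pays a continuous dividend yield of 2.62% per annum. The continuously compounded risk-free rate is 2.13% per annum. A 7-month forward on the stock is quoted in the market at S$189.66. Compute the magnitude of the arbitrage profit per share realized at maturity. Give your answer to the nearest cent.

Fair forward: F* = S·e^(carry·T), with carry = (r − q) = 0.0213 − 0.0262 = -0.0049
F* = 195.34 · e^(-0.0049 × 7/12) = 195.34 · e^-0.002858 = 195.34 × 0.997146 = S$194.7825
Market S$189.66 < fair S$194.7825: forward underpriced → reverse cash-and-carry (short spot, go long the forward).
At maturity, profit = |F_mkt − F*| = |189.66 − 194.7825| = S$5.12 per share

S$5.12 per share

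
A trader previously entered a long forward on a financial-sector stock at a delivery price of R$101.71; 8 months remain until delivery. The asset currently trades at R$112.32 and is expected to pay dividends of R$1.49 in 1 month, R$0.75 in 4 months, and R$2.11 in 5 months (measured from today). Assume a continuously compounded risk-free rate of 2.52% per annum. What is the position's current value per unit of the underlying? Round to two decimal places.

R$7.99

PV(remaining dividends) I = 1.49·e^(−0.0252·1/12) + 0.75·e^(−0.0252·4/12) + 2.11·e^(−0.0252·5/12) = 4.3186
Current forward F = (S − I)·e^(rT) = (112.32 − 4.3186)·e^(0.0252·8/12) = 108.0014 × 1.016942 = 109.8312
Value (long) = (F − K)·e^(−rT) = (109.8312 − 101.71) × 0.983340 = 7.9859
Value = R$7.99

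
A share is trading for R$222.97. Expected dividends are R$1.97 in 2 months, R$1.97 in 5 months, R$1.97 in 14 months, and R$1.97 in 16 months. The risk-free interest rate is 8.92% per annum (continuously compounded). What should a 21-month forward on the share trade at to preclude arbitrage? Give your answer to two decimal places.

PV(dividends) I = 1.97·e^(−0.0892·2/12) + 1.97·e^(−0.0892·5/12) + 1.97·e^(−0.0892·14/12) + 1.97·e^(−0.0892·16/12)
I = 1.9409 + 1.8981 + 1.7753 + 1.7491 = 7.3634
F = (S − I)·e^(rT) = (222.97 − 7.3634) · e^(0.0892·21/12)
= 215.6066 · e^0.156100 = 215.6066 × 1.168943 = R$252.03

R$252.03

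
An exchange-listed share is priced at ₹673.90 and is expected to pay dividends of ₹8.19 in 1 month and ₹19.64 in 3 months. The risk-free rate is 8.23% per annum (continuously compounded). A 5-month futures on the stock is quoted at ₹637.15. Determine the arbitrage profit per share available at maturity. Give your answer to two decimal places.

PV(dividends) I = 8.19·e^(−0.0823·1/12) + 19.64·e^(−0.0823·3/12) = 27.3741
Fair futures F* = (S − I)·e^(rT) = (673.90 − 27.3741)·e^0.034292 = 646.5259 × 1.034887 = 669.0812
Market ₹637.15 < fair 669.0812: forward underpriced → reverse cash-and-carry (short the stock, invest proceeds at r, pay the dividends, go long the forward).
Profit at T = |F_mkt − F*| = |637.15 − 669.0812| = ₹31.93 per share

₹31.93 per share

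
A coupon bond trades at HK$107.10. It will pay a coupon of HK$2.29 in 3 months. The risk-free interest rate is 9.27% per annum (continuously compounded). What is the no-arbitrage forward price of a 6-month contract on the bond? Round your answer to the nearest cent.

HK$109.84

PV(coupons) I = 2.29·e^(−0.0927·3/12)
I = 2.2375
F = (S − I)·e^(rT) = (107.10 − 2.2375) · e^(0.0927·6/12)
= 104.8625 · e^0.046350 = 104.8625 × 1.047441 = HK$109.84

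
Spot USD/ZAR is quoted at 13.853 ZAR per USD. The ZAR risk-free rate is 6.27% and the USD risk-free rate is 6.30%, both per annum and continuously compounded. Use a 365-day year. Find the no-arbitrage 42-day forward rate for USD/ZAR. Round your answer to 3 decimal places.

13.853

F = S·e^((r_ZAR − r_USD)T) = 13.853 · e^((0.0627 − 0.0630) × 42/365)
= 13.853 · e^-0.000035 = 13.853 × 0.999965
F = 13.853 ZAR per USD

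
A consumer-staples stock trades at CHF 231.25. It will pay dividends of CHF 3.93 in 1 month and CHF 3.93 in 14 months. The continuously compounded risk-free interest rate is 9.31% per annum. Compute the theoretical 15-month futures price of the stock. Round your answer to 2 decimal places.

CHF 251.45

PV(dividends) I = 3.93·e^(−0.0931·1/12) + 3.93·e^(−0.0931·14/12)
I = 3.8996 + 3.5255 = 7.4251
F = (S − I)·e^(rT) = (231.25 − 7.4251) · e^(0.0931·15/12)
= 223.8249 · e^0.116375 = 223.8249 × 1.123417 = CHF 251.45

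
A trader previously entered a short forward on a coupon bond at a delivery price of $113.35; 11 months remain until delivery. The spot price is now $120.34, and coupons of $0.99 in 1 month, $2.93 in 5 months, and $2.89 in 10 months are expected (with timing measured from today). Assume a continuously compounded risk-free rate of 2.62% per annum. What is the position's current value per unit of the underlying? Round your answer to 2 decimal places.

PV(remaining coupons) I = 0.99·e^(−0.0262·1/12) + 2.93·e^(−0.0262·5/12) + 2.89·e^(−0.0262·10/12) = 6.7136
Current forward F = (S − I)·e^(rT) = (120.34 − 6.7136)·e^(0.0262·11/12) = 113.6264 × 1.024307 = 116.3883
Value (long) = (F − K)·e^(−rT) = (116.3883 − 113.35) × 0.976269 = 2.9662
Short position value = −(long value) = -$2.97

-$2.97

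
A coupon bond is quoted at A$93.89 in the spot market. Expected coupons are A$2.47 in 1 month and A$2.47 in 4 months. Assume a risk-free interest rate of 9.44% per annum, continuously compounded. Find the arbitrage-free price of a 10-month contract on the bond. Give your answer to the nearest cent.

A$96.33

PV(coupons) I = 2.47·e^(−0.0944·1/12) + 2.47·e^(−0.0944·4/12)
I = 2.4506 + 2.3935 = 4.8441
F = (S − I)·e^(rT) = (93.89 − 4.8441) · e^(0.0944·10/12)
= 89.0459 · e^0.078667 = 89.0459 × 1.081844 = A$96.33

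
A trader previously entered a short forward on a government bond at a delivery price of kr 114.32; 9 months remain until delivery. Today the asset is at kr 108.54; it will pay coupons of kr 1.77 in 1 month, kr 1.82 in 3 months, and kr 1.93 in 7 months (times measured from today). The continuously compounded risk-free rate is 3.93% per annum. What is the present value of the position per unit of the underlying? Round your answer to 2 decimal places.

PV(remaining coupons) I = 1.77·e^(−0.0393·1/12) + 1.82·e^(−0.0393·3/12) + 1.93·e^(−0.0393·7/12) = 5.4527
Current forward F = (S − I)·e^(rT) = (108.54 − 5.4527)·e^(0.0393·9/12) = 103.0873 × 1.029914 = 106.1711
Value (long) = (F − K)·e^(−rT) = (106.1711 − 114.32) × 0.970955 = -7.9122
Short position value = −(long value) = kr 7.91

kr 7.91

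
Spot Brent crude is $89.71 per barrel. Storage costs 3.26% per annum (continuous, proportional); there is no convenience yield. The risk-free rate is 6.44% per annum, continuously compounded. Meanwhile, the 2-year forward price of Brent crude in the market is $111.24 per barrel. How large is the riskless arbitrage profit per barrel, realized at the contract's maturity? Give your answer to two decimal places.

$2.32 per barrel

Fair forward: F* = S·e^(carry·T), with carry = (r + u) = 0.0644 + 0.0326 = 0.0970
F* = 89.71 · e^(0.0970 × 2) = 89.71 · e^0.194000 = 89.71 × 1.214096 = $108.9166
Market $111.24 > fair $108.9166: forward overpriced → cash-and-carry (buy spot, short the forward).
At maturity, profit = |F_mkt − F*| = |111.24 − 108.9166| = $2.32 per barrel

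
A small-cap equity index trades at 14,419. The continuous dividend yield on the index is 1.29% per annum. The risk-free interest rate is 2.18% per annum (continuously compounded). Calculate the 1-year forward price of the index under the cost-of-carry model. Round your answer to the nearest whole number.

F = S·e^((r − q)T) = 14419 · e^((0.0218 − 0.0129) × 1)
= 14419 · e^0.008900 = 14419 × 1.008940
F = 14,548

14,548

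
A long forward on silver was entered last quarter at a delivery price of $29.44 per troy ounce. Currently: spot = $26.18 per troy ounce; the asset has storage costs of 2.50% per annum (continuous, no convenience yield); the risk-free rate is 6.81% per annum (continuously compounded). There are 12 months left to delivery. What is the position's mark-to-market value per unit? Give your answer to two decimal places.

Current fair forward for the remaining 12 months: F = S·e^((r + u)·T), (r + u) = 0.0681 + 0.0250 = 0.0931
F = 26.18 · e^(0.0931 × 12/12) = 26.18 × 1.097571 = 28.7344
Value of long forward = (F − K)·e^(−rT) = (28.7344 − 29.44) · e^(−0.0681·12/12)
= -0.7056 × 0.934167 = -0.66

-$0.66 per troy ounce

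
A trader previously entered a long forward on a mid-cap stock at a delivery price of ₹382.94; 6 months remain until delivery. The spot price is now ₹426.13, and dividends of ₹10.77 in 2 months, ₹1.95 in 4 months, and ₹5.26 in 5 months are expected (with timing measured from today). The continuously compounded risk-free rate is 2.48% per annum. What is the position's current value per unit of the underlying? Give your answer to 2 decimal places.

PV(remaining dividends) I = 10.77·e^(−0.0248·2/12) + 1.95·e^(−0.0248·4/12) + 5.26·e^(−0.0248·5/12) = 17.8654
Current forward F = (S − I)·e^(rT) = (426.13 − 17.8654)·e^(0.0248·6/12) = 408.2646 × 1.012477 = 413.3585
Value (long) = (F − K)·e^(−rT) = (413.3585 − 382.94) × 0.987677 = 30.0437
Value = ₹30.04

₹30.04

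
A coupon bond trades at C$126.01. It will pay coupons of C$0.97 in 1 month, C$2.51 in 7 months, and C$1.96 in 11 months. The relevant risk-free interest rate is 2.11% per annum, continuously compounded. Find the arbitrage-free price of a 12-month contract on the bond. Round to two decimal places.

PV(coupons) I = 0.97·e^(−0.0211·1/12) + 2.51·e^(−0.0211·7/12) + 1.96·e^(−0.0211·11/12)
I = 0.9683 + 2.4793 + 1.9225 = 5.3701
F = (S − I)·e^(rT) = (126.01 − 5.3701) · e^(0.0211·12/12)
= 120.6399 · e^0.021100 = 120.6399 × 1.021324 = C$123.21

C$123.21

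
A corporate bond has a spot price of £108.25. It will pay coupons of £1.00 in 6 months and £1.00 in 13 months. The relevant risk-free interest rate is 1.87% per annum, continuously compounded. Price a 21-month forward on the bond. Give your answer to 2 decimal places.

PV(coupons) I = 1.00·e^(−0.0187·6/12) + 1.00·e^(−0.0187·13/12)
I = 0.9907 + 0.9799 = 1.9706
F = (S − I)·e^(rT) = (108.25 − 1.9706) · e^(0.0187·21/12)
= 106.2794 · e^0.032725 = 106.2794 × 1.033266 = £109.81

£109.81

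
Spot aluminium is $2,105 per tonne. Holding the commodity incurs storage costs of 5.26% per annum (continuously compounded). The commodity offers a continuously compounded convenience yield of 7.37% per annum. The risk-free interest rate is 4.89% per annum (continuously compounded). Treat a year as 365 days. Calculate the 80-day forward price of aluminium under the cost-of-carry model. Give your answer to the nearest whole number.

Net carry = r + u − y = 0.0489 + 0.0526 − 0.0737 = 0.0278
F = S·e^((r+u−y)T) = 2105 · e^(0.0278 × 80/365) = 2105 · e^0.006093
= 2105 × 1.006112 = $2,118 per tonne

$2,118 per tonne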